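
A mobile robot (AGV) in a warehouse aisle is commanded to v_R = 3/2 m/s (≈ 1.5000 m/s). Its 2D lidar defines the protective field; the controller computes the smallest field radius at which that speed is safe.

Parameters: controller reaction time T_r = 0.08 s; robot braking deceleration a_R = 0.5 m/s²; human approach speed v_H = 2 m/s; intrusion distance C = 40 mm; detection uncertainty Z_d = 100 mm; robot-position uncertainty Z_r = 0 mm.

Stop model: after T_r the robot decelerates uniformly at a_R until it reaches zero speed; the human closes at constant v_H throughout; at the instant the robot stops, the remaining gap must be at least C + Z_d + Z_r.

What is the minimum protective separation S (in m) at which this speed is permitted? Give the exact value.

S_min = 867/100 m = 8.6700 m

T_s = v_R/a_R = (3/2)/(1/2) = 3.0000 s
robot in T_r: 1.5000·0.0800 = 0.1200 m
braking distance = 1.5000²/(2·0.5000) = 2.2500 m
person approaches 2.0000·(0.0800+3.0000) = 6.1600 m
margins: 0.0400+0.1000+0.0000 = 0.1400 m
S_min ≈ 0.1200+2.2500+6.1600+0.1400  ⇒  S_min = 867/100 m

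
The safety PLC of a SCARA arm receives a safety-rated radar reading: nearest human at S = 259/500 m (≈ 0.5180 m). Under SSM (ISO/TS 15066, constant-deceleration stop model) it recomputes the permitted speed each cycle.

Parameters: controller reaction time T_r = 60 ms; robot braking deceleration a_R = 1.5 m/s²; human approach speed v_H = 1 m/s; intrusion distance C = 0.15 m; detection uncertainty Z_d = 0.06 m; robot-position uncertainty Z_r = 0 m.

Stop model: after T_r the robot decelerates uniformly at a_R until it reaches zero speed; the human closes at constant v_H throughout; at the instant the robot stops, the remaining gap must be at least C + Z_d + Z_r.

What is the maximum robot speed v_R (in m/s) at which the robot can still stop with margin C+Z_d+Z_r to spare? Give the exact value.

at the boundary: (1/3)·v² + (109/150)·v + (-31/125) = 0
  disc = (109/150)² − 4·(1/3)·(-31/125) = 19321/22500 ; √disc = 139/150
  v_R = (−(109/150) + 139/150) / (2·(1/3)) = 3/10 m/s
check:
braking lasts T_s = (3/10)/(3/2) = 0.2000 s
robot in T_r: 0.3000·0.0600 = 0.0180 m
braking distance = 0.3000²/(2·1.5000) = 0.0300 m
person approaches 1.0000·(0.0600+0.2000) = 0.2600 m
C+Z_d+Z_r = 0.1500+0.0600+0.0000 = 0.2100 m
sum ≈ 0.0180+0.0300+0.2600+0.2100 ≈ 0.5180 m = S ✓

v_R_max = 3/10 m/s = 0.3000 m/s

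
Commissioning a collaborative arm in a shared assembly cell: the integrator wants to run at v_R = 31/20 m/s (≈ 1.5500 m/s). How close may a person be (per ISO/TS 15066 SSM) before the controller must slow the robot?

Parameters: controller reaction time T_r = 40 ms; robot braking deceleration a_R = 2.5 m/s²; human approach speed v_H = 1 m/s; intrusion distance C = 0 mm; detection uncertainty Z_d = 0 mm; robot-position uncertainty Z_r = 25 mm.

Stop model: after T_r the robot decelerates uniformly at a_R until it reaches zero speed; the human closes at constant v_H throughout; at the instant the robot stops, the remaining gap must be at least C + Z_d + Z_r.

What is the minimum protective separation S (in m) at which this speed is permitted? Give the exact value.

T_s = v_R/a_R = (31/20)/(5/2) = 0.6200 s
robot covers v_R·T_r = 1.5500·0.0400 = 0.0620 m before braking
braking distance = 1.5500²/(2·2.5000) = 0.4805 m
human over T_r+T_s: 1.0000·(0.0400+0.6200) = 0.6600 m
C+Z_d+Z_r = 0.0000+0.0000+0.0250 = 0.0250 m
S_min ≈ 0.0620+0.4805+0.6600+0.0250  ⇒  S_min = 491/400 m

S_min = 491/400 m = 1.2275 m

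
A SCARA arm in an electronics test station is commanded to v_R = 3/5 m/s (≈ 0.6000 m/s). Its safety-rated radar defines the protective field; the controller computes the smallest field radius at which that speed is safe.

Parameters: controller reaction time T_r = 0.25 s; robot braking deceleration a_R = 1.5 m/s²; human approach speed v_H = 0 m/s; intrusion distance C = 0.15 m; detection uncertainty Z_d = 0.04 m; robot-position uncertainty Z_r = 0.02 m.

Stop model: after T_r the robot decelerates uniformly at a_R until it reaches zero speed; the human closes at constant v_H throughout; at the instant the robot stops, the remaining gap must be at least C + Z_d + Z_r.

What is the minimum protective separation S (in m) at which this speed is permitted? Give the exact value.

braking lasts T_s = (3/5)/(3/2) = 0.4000 s
robot in T_r: 0.6000·0.2500 = 0.1500 m
braking distance = 0.6000²/(2·1.5000) = 0.1200 m
person approaches 0.0000·(0.2500+0.4000) = 0.0000 m
margins: 0.1500+0.0400+0.0200 = 0.2100 m
S_min ≈ 0.1500+0.1200+0.0000+0.2100  ⇒  S_min = 12/25 m

S_min = 12/25 m = 0.4800 m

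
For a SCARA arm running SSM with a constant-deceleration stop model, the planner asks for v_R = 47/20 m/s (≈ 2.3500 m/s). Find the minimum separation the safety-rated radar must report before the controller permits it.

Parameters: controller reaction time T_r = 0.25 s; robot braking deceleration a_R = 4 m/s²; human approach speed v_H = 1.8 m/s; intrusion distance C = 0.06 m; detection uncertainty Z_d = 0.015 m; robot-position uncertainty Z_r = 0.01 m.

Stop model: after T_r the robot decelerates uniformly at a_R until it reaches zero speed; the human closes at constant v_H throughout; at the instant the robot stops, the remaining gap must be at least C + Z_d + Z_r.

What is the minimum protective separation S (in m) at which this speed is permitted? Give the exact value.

T_s = v_R/a_R = (47/20)/4 = 0.5875 s
reaction-phase robot travel = 2.3500·0.2500 = 0.5875 m
braking distance = 2.3500²/(2·4.0000) = 0.6903 m
human closes 1.8000·0.8375 = 1.5075 m
margins: 0.0600+0.0150+0.0100 = 0.0850 m
S_min ≈ 0.5875+0.6903+1.5075+0.0850  ⇒  S_min = 1837/640 m

S_min = 1837/640 m = 2.8703 m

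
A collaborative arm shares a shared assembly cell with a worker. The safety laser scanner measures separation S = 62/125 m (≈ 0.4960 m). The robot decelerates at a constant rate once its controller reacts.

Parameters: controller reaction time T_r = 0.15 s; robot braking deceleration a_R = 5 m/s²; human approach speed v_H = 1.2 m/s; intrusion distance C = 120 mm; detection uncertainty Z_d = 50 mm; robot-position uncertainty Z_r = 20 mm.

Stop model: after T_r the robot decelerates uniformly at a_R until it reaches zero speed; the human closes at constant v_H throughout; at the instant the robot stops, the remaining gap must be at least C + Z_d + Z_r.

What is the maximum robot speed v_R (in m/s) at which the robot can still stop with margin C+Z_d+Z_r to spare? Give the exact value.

collect terms ⇒ (1/10)·v_R² + (39/100)·v_R + (-63/500) = 0
  disc = (39/100)² − 4·(1/10)·(-63/500) = 81/400 ; √disc = 9/20
  v_R = (−(39/100) + 9/20) / (2·(1/10)) = 3/10 m/s
check:
stop time T_s = (3/10)/5 = 0.0600 s
robot covers v_R·T_r = 0.3000·0.1500 = 0.0450 m before braking
robot under decel: 0.3000²/(2·5.0000) = 0.0090 m
human closes 1.2000·0.2100 = 0.2520 m
margins: 0.1200+0.0500+0.0200 = 0.1900 m
sum ≈ 0.0450+0.0090+0.2520+0.1900 ≈ 0.4960 m = S ✓

v_R_max = 3/10 m/s = 0.3000 m/s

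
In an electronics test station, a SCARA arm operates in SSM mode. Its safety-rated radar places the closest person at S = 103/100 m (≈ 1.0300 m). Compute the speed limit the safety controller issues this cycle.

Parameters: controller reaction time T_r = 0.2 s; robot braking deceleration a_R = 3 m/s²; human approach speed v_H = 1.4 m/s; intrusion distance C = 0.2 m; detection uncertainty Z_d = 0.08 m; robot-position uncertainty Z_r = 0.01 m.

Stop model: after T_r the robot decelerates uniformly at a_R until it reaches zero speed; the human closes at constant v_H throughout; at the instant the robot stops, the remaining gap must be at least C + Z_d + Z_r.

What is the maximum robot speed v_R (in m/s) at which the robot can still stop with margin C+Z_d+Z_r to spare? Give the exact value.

v_R_max = 3/5 m/s = 0.6000 m/s

quadratic (1/6)·v² + (2/3)·v + (-23/50) = 0
  disc = (2/3)² − 4·(1/6)·(-23/50) = 169/225 ; √disc = 13/15
  v_R = (−(2/3) + 13/15) / (2·(1/6)) = 3/5 m/s
check:
braking lasts T_s = (3/5)/3 = 0.2000 s
robot covers v_R·T_r = 0.6000·0.2000 = 0.1200 m before braking
braking distance = 0.6000²/(2·3.0000) = 0.0600 m
person approaches 1.4000·(0.2000+0.2000) = 0.5600 m
residual clearance needed = 0.2000+0.0800+0.0100 = 0.2900 m
sum ≈ 0.1200+0.0600+0.5600+0.2900 ≈ 1.0300 m = S ✓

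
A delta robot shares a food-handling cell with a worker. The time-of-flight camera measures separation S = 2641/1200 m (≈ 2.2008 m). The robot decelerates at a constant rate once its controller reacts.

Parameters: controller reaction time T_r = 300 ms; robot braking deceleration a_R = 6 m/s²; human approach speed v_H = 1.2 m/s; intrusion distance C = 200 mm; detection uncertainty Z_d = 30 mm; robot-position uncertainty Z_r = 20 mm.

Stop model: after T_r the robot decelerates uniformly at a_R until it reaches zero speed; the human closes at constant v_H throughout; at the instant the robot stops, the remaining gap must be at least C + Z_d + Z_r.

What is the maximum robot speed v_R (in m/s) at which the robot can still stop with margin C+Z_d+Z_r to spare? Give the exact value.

at the boundary: (1/12)·v² + (1/2)·v + (-1909/1200) = 0
  disc = (1/2)² − 4·(1/12)·(-1909/1200) = 2809/3600 ; √disc = 53/60
  v_R = (−(1/2) + 53/60) / (2·(1/12)) = 23/10 m/s
check:
braking lasts T_s = (23/10)/6 = 0.3833 s
reaction-phase robot travel = 2.3000·0.3000 = 0.6900 m
braking distance = 2.3000²/(2·6.0000) = 0.4408 m
person approaches 1.2000·(0.3000+0.3833) = 0.8200 m
margins: 0.2000+0.0300+0.0200 = 0.2500 m
sum ≈ 0.6900+0.4408+0.8200+0.2500 ≈ 2.2008 m = S ✓

v_R_max = 23/10 m/s = 2.3000 m/s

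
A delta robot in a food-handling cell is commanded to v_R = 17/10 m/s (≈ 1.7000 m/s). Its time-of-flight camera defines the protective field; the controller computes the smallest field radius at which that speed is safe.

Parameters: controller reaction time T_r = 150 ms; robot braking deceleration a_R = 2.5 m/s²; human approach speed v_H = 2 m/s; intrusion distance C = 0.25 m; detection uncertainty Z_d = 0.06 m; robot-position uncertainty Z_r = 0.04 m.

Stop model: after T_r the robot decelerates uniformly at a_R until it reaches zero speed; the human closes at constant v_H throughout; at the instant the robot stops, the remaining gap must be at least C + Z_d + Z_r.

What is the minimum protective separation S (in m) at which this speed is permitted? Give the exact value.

S_min = 2843/1000 m = 2.8430 m

braking lasts T_s = (17/10)/(5/2) = 0.6800 s
robot in T_r: 1.7000·0.1500 = 0.2550 m
robot under decel: 1.7000²/(2·2.5000) = 0.5780 m
person approaches 2.0000·(0.1500+0.6800) = 1.6600 m
residual clearance needed = 0.2500+0.0600+0.0400 = 0.3500 m
S_min ≈ 0.2550+0.5780+1.6600+0.3500  ⇒  S_min = 2843/1000 m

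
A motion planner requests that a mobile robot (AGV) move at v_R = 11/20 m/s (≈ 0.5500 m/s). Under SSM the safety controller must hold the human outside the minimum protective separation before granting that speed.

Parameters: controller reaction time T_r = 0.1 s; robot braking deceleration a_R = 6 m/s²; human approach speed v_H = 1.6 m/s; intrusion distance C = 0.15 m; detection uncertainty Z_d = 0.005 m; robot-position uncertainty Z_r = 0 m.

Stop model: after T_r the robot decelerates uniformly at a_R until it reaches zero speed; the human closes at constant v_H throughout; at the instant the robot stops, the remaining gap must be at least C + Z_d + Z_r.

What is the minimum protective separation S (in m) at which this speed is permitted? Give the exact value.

S_min = 867/1600 m = 0.5419 m

braking lasts T_s = (11/20)/6 = 0.0917 s
robot covers v_R·T_r = 0.5500·0.1000 = 0.0550 m before braking
robot under decel: 0.5500²/(2·6.0000) = 0.0252 m
person approaches 1.6000·(0.1000+0.0917) = 0.3067 m
residual clearance needed = 0.1500+0.0050+0.0000 = 0.1550 m
S_min ≈ 0.0550+0.0252+0.3067+0.1550  ⇒  S_min = 867/1600 m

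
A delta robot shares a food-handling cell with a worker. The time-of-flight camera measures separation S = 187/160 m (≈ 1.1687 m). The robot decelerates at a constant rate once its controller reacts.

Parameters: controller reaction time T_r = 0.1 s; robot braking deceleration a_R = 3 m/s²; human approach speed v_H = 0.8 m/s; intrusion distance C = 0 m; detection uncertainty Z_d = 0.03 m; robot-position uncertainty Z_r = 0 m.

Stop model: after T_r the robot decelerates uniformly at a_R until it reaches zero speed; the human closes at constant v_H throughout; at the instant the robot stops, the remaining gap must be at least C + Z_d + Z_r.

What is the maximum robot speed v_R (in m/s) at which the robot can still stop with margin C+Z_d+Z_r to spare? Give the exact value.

v_R_max = 33/20 m/s = 1.6500 m/s

collect terms ⇒ (1/6)·v_R² + (11/30)·v_R + (-847/800) = 0
  disc = (11/30)² − 4·(1/6)·(-847/800) = 121/144 ; √disc = 11/12
  v_R = (−(11/30) + 11/12) / (2·(1/6)) = 33/20 m/s
check:
stop time T_s = (33/20)/3 = 0.5500 s
robot in T_r: 1.6500·0.1000 = 0.1650 m
braking distance = 1.6500²/(2·3.0000) = 0.4537 m
human over T_r+T_s: 0.8000·(0.1000+0.5500) = 0.5200 m
residual clearance needed = 0.0000+0.0300+0.0000 = 0.0300 m
sum ≈ 0.1650+0.4537+0.5200+0.0300 ≈ 1.1687 m = S ✓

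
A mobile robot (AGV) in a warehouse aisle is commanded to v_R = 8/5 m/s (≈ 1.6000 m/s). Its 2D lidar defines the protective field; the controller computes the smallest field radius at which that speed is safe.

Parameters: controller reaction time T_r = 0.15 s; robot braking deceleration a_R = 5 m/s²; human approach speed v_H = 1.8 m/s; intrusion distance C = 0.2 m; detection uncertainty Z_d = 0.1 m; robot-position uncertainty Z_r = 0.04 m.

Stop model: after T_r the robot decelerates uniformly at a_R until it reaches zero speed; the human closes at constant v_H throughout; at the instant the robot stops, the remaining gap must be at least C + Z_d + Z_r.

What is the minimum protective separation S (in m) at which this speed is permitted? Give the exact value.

T_s = v_R/a_R = (8/5)/5 = 0.3200 s
robot in T_r: 1.6000·0.1500 = 0.2400 m
braking distance = 1.6000²/(2·5.0000) = 0.2560 m
human over T_r+T_s: 1.8000·(0.1500+0.3200) = 0.8460 m
residual clearance needed = 0.2000+0.1000+0.0400 = 0.3400 m
S_min ≈ 0.2400+0.2560+0.8460+0.3400  ⇒  S_min = 841/500 m

S_min = 841/500 m = 1.6820 m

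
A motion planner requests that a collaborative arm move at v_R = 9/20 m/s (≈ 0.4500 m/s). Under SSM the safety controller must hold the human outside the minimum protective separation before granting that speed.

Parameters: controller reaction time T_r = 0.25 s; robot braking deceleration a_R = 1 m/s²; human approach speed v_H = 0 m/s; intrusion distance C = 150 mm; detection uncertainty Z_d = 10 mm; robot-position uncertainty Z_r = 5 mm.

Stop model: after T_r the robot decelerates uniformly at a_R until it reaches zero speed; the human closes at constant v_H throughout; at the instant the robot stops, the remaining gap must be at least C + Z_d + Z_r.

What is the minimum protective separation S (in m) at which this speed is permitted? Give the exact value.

braking lasts T_s = (9/20)/1 = 0.4500 s
robot covers v_R·T_r = 0.4500·0.2500 = 0.1125 m before braking
braking distance = 0.4500²/(2·1.0000) = 0.1013 m
person approaches 0.0000·(0.2500+0.4500) = 0.0000 m
residual clearance needed = 0.1500+0.0100+0.0050 = 0.1650 m
S_min ≈ 0.1125+0.1013+0.0000+0.1650  ⇒  S_min = 303/800 m

S_min = 303/800 m = 0.3787 m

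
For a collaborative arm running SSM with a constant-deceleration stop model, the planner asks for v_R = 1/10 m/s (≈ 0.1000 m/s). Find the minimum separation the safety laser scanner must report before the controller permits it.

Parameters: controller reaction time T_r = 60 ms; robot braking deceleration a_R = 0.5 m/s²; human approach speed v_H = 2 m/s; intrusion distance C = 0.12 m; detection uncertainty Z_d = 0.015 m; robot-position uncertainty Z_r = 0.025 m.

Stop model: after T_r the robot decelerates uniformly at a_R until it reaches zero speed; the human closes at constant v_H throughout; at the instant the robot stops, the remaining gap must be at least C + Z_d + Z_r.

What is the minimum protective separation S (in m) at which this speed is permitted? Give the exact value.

S_min = 87/125 m = 0.6960 m

stop time T_s = (1/10)/(1/2) = 0.2000 s
robot in T_r: 0.1000·0.0600 = 0.0060 m
braking distance = 0.1000²/(2·0.5000) = 0.0100 m
human over T_r+T_s: 2.0000·(0.0600+0.2000) = 0.5200 m
residual clearance needed = 0.1200+0.0150+0.0250 = 0.1600 m
S_min ≈ 0.0060+0.0100+0.5200+0.1600  ⇒  S_min = 87/125 m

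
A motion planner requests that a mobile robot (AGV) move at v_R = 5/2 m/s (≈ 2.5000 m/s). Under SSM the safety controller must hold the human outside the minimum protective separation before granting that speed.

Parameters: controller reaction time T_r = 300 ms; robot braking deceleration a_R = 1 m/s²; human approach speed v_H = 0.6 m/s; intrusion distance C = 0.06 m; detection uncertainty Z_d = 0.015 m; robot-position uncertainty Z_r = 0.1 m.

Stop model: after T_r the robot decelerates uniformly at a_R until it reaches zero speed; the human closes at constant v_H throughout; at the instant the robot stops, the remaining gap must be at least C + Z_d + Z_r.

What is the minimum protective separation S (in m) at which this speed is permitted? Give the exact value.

T_s = v_R/a_R = (5/2)/1 = 2.5000 s
robot in T_r: 2.5000·0.3000 = 0.7500 m
robot under decel: 2.5000²/(2·1.0000) = 3.1250 m
person approaches 0.6000·(0.3000+2.5000) = 1.6800 m
margins: 0.0600+0.0150+0.1000 = 0.1750 m
S_min ≈ 0.7500+3.1250+1.6800+0.1750  ⇒  S_min = 573/100 m

S_min = 573/100 m = 5.7300 m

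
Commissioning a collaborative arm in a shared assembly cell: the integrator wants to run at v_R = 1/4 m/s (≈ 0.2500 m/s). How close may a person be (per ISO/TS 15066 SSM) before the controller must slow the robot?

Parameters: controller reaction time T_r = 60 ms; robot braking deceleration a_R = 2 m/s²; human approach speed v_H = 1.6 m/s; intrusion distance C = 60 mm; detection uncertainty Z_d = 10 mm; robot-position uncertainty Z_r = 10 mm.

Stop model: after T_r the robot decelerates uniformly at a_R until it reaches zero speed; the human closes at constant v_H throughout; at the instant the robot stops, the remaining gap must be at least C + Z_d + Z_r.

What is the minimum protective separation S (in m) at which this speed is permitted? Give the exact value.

S_min = 3253/8000 m = 0.4066 m

braking lasts T_s = (1/4)/2 = 0.1250 s
reaction-phase robot travel = 0.2500·0.0600 = 0.0150 m
braking distance = 0.2500²/(2·2.0000) = 0.0156 m
person approaches 1.6000·(0.0600+0.1250) = 0.2960 m
margins: 0.0600+0.0100+0.0100 = 0.0800 m
S_min ≈ 0.0150+0.0156+0.2960+0.0800  ⇒  S_min = 3253/8000 m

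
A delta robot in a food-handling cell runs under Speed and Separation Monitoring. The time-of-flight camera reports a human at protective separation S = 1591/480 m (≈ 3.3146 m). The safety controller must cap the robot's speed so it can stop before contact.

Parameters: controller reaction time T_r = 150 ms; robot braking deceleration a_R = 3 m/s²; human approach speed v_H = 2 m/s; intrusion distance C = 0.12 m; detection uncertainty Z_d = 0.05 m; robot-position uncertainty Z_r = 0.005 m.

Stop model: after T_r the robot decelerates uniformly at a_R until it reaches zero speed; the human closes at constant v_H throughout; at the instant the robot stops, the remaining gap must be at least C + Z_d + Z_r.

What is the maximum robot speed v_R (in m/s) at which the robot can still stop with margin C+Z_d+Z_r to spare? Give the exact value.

at the boundary: (1/6)·v² + (49/60)·v + (-1363/480) = 0
  disc = (49/60)² − 4·(1/6)·(-1363/480) = 64/25 ; √disc = 8/5
  v_R = (−(49/60) + 8/5) / (2·(1/6)) = 47/20 m/s
check:
stop time T_s = (47/20)/3 = 0.7833 s
reaction-phase robot travel = 2.3500·0.1500 = 0.3525 m
braking distance = 2.3500²/(2·3.0000) = 0.9204 m
human closes 2.0000·0.9333 = 1.8667 m
residual clearance needed = 0.1200+0.0500+0.0050 = 0.1750 m
sum ≈ 0.3525+0.9204+1.8667+0.1750 ≈ 3.3146 m = S ✓

v_R_max = 47/20 m/s = 2.3500 m/s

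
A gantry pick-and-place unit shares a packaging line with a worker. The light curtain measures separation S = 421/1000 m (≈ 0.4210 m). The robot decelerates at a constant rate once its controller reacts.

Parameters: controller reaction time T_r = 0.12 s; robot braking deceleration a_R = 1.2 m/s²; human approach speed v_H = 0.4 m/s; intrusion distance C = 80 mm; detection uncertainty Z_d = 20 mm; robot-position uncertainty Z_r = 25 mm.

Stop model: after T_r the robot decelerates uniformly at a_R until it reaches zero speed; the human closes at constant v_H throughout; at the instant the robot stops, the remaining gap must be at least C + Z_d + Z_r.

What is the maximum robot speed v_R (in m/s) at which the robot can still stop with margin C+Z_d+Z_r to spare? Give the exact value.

v_R_max = 2/5 m/s = 0.4000 m/s

quadratic (5/12)·v² + (34/75)·v + (-31/125) = 0
  disc = (34/75)² − 4·(5/12)·(-31/125) = 3481/5625 ; √disc = 59/75
  v_R = (−(34/75) + 59/75) / (2·(5/12)) = 2/5 m/s
check:
braking lasts T_s = (2/5)/(6/5) = 0.3333 s
robot covers v_R·T_r = 0.4000·0.1200 = 0.0480 m before braking
braking distance = 0.4000²/(2·1.2000) = 0.0667 m
person approaches 0.4000·(0.1200+0.3333) = 0.1813 m
C+Z_d+Z_r = 0.0800+0.0200+0.0250 = 0.1250 m
sum ≈ 0.0480+0.0667+0.1813+0.1250 ≈ 0.4210 m = S ✓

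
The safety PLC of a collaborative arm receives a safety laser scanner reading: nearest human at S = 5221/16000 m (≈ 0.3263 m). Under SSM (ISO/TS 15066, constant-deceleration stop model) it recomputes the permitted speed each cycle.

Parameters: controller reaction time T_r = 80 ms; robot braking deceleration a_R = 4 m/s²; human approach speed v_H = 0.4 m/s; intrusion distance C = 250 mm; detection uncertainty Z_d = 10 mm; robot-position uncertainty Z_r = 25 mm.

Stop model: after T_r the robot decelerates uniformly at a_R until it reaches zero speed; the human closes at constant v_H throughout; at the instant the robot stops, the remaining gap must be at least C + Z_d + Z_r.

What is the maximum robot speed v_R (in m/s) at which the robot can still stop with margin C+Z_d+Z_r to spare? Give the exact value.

collect terms ⇒ (1/8)·v_R² + (9/50)·v_R + (-149/16000) = 0
  disc = (9/50)² − 4·(1/8)·(-149/16000) = 5929/160000 ; √disc = 77/400
  v_R = (−(9/50) + 77/400) / (2·(1/8)) = 1/20 m/s
check:
braking lasts T_s = (1/20)/4 = 0.0125 s
robot in T_r: 0.0500·0.0800 = 0.0040 m
robot covers 0.0500·0.0125 − ½·4.0000·0.0125² = 0.0003 m while stopping
human over T_r+T_s: 0.4000·(0.0800+0.0125) = 0.0370 m
C+Z_d+Z_r = 0.2500+0.0100+0.0250 = 0.2850 m
sum ≈ 0.0040+0.0003+0.0370+0.2850 ≈ 0.3263 m = S ✓

v_R_max = 1/20 m/s = 0.0500 m/s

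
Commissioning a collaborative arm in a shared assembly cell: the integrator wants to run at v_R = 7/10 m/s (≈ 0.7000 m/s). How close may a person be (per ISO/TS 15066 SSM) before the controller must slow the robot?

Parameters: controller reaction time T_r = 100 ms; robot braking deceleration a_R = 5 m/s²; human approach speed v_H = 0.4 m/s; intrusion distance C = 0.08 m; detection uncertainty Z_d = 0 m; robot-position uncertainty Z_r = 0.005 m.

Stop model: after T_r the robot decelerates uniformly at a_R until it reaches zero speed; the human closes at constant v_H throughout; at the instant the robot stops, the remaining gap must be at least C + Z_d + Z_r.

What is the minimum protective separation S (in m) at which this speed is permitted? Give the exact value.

S_min = 3/10 m = 0.3000 m

braking lasts T_s = (7/10)/5 = 0.1400 s
robot covers v_R·T_r = 0.7000·0.1000 = 0.0700 m before braking
braking distance = 0.7000²/(2·5.0000) = 0.0490 m
human closes 0.4000·0.2400 = 0.0960 m
margins: 0.0800+0.0000+0.0050 = 0.0850 m
S_min ≈ 0.0700+0.0490+0.0960+0.0850  ⇒  S_min = 3/10 m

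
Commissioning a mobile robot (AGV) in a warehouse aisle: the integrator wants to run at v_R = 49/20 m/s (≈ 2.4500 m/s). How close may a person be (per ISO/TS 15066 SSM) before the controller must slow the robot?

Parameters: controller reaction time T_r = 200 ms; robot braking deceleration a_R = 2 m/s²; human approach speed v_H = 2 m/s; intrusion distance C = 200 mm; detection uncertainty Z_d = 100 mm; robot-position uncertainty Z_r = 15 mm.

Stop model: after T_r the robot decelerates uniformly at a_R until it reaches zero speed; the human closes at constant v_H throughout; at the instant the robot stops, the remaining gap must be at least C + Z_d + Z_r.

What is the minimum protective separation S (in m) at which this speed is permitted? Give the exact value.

S_min = 8249/1600 m = 5.1556 m

T_s = v_R/a_R = (49/20)/2 = 1.2250 s
robot covers v_R·T_r = 2.4500·0.2000 = 0.4900 m before braking
robot covers 2.4500·1.2250 − ½·2.0000·1.2250² = 1.5006 m while stopping
human closes 2.0000·1.4250 = 2.8500 m
C+Z_d+Z_r = 0.2000+0.1000+0.0150 = 0.3150 m
S_min ≈ 0.4900+1.5006+2.8500+0.3150  ⇒  S_min = 8249/1600 m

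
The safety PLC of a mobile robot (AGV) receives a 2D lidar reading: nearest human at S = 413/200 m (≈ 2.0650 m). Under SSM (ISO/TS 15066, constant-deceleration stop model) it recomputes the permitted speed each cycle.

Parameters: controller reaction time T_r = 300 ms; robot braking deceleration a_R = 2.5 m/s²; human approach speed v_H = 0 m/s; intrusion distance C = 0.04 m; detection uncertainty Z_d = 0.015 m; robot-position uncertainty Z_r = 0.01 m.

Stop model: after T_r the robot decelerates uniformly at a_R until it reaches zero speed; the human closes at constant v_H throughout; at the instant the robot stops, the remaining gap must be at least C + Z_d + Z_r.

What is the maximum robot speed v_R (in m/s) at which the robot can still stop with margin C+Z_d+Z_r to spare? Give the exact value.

quadratic (1/5)·v² + (3/10)·v + (-2) = 0
  disc = (3/10)² − 4·(1/5)·(-2) = 169/100 ; √disc = 13/10
  v_R = (−(3/10) + 13/10) / (2·(1/5)) = 5/2 m/s
check:
braking lasts T_s = (5/2)/(5/2) = 1.0000 s
robot in T_r: 2.5000·0.3000 = 0.7500 m
robot under decel: 2.5000²/(2·2.5000) = 1.2500 m
human closes 0.0000·1.3000 = 0.0000 m
C+Z_d+Z_r = 0.0400+0.0150+0.0100 = 0.0650 m
sum ≈ 0.7500+1.2500+0.0000+0.0650 ≈ 2.0650 m = S ✓

v_R_max = 5/2 m/s = 2.5000 m/s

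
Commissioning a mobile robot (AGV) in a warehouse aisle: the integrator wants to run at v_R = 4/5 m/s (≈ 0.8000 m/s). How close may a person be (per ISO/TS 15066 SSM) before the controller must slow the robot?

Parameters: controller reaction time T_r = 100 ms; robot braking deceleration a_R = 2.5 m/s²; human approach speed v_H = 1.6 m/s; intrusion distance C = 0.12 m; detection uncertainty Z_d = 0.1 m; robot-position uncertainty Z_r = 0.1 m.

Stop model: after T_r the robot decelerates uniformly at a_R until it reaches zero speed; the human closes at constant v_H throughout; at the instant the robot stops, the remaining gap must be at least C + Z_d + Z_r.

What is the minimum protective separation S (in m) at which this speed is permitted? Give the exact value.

stop time T_s = (4/5)/(5/2) = 0.3200 s
reaction-phase robot travel = 0.8000·0.1000 = 0.0800 m
braking distance = 0.8000²/(2·2.5000) = 0.1280 m
human over T_r+T_s: 1.6000·(0.1000+0.3200) = 0.6720 m
margins: 0.1200+0.1000+0.1000 = 0.3200 m
S_min ≈ 0.0800+0.1280+0.6720+0.3200  ⇒  S_min = 6/5 m

S_min = 6/5 m = 1.2000 m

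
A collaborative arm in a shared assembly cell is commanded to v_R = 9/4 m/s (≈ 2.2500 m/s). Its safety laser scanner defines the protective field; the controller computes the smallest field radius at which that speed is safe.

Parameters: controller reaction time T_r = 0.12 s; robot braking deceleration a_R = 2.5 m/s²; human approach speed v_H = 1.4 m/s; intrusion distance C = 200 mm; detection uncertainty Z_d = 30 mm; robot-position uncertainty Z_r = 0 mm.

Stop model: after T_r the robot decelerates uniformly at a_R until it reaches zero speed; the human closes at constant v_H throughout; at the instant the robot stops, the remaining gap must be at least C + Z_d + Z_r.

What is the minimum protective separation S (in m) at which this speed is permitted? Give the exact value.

S_min = 5881/2000 m = 2.9405 m

stop time T_s = (9/4)/(5/2) = 0.9000 s
reaction-phase robot travel = 2.2500·0.1200 = 0.2700 m
robot under decel: 2.2500²/(2·2.5000) = 1.0125 m
person approaches 1.4000·(0.1200+0.9000) = 1.4280 m
C+Z_d+Z_r = 0.2000+0.0300+0.0000 = 0.2300 m
S_min ≈ 0.2700+1.0125+1.4280+0.2300  ⇒  S_min = 5881/2000 m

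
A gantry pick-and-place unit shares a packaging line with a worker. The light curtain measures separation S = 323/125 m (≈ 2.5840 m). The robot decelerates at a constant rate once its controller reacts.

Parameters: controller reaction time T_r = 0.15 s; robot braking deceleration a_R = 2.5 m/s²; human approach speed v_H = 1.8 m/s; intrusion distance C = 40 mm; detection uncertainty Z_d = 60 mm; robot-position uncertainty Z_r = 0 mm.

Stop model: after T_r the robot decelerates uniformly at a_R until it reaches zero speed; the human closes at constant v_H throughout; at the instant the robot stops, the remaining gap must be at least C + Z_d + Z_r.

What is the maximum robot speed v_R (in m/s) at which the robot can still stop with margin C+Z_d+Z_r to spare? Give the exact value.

v_R_max = 9/5 m/s = 1.8000 m/s

collect terms ⇒ (1/5)·v_R² + (87/100)·v_R + (-1107/500) = 0
  disc = (87/100)² − 4·(1/5)·(-1107/500) = 25281/10000 ; √disc = 159/100
  v_R = (−(87/100) + 159/100) / (2·(1/5)) = 9/5 m/s
check:
stop time T_s = (9/5)/(5/2) = 0.7200 s
reaction-phase robot travel = 1.8000·0.1500 = 0.2700 m
robot covers 1.8000·0.7200 − ½·2.5000·0.7200² = 0.6480 m while stopping
person approaches 1.8000·(0.1500+0.7200) = 1.5660 m
residual clearance needed = 0.0400+0.0600+0.0000 = 0.1000 m
sum ≈ 0.2700+0.6480+1.5660+0.1000 ≈ 2.5840 m = S ✓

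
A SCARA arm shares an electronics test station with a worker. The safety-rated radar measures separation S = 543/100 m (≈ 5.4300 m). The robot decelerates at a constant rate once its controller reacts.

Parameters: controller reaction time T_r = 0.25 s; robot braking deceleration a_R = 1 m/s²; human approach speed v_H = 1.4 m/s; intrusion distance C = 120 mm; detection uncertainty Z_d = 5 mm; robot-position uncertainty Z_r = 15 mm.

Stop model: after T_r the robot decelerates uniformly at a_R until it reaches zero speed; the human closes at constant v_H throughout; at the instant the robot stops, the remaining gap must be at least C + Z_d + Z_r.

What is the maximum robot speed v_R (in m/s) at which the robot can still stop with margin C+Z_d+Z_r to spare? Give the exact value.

v_R_max = 19/10 m/s = 1.9000 m/s

quadratic (1/2)·v² + (33/20)·v + (-247/50) = 0
  disc = (33/20)² − 4·(1/2)·(-247/50) = 5041/400 ; √disc = 71/20
  v_R = (−(33/20) + 71/20) / (2·(1/2)) = 19/10 m/s
check:
braking lasts T_s = (19/10)/1 = 1.9000 s
reaction-phase robot travel = 1.9000·0.2500 = 0.4750 m
robot under decel: 1.9000²/(2·1.0000) = 1.8050 m
human closes 1.4000·2.1500 = 3.0100 m
C+Z_d+Z_r = 0.1200+0.0050+0.0150 = 0.1400 m
sum ≈ 0.4750+1.8050+3.0100+0.1400 ≈ 5.4300 m = S ✓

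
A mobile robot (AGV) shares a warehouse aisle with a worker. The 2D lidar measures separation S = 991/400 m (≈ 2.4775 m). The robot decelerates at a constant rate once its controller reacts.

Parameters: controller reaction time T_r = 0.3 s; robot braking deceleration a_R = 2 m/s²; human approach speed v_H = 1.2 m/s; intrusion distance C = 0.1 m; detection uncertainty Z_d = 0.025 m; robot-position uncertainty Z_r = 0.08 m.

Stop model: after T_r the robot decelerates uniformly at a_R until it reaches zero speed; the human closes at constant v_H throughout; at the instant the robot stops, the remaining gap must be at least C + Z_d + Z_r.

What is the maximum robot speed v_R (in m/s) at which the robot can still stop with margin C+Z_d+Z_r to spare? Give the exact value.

collect terms ⇒ (1/4)·v_R² + (9/10)·v_R + (-153/80) = 0
  disc = (9/10)² − 4·(1/4)·(-153/80) = 1089/400 ; √disc = 33/20
  v_R = (−(9/10) + 33/20) / (2·(1/4)) = 3/2 m/s
check:
braking lasts T_s = (3/2)/2 = 0.7500 s
robot in T_r: 1.5000·0.3000 = 0.4500 m
braking distance = 1.5000²/(2·2.0000) = 0.5625 m
person approaches 1.2000·(0.3000+0.7500) = 1.2600 m
C+Z_d+Z_r = 0.1000+0.0250+0.0800 = 0.2050 m
sum ≈ 0.4500+0.5625+1.2600+0.2050 ≈ 2.4775 m = S ✓

v_R_max = 3/2 m/s = 1.5000 m/s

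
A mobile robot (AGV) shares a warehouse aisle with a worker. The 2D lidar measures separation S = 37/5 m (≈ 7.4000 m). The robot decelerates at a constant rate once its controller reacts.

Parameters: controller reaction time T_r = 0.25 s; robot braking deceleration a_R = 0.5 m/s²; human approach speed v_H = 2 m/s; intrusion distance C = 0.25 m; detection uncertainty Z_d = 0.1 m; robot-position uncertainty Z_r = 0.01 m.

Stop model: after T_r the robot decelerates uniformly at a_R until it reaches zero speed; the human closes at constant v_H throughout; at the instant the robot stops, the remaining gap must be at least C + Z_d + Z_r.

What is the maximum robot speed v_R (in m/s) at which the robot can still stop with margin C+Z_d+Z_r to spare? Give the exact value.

at the boundary: (1)·v² + (17/4)·v + (-327/50) = 0
  disc = (17/4)² − 4·(1)·(-327/50) = 17689/400 ; √disc = 133/20
  v_R = (−(17/4) + 133/20) / (2·(1)) = 6/5 m/s
check:
T_s = v_R/a_R = (6/5)/(1/2) = 2.4000 s
robot covers v_R·T_r = 1.2000·0.2500 = 0.3000 m before braking
braking distance = 1.2000²/(2·0.5000) = 1.4400 m
human over T_r+T_s: 2.0000·(0.2500+2.4000) = 5.3000 m
C+Z_d+Z_r = 0.2500+0.1000+0.0100 = 0.3600 m
sum ≈ 0.3000+1.4400+5.3000+0.3600 ≈ 7.4000 m = S ✓

v_R_max = 6/5 m/s = 1.2000 m/s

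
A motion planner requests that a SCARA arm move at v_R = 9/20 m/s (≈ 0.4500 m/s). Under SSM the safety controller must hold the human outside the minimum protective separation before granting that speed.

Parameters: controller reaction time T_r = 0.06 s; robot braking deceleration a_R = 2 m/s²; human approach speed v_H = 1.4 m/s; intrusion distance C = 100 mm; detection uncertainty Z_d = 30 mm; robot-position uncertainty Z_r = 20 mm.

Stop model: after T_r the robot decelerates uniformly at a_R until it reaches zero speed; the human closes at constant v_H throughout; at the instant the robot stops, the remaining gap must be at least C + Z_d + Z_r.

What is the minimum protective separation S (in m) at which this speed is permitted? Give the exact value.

braking lasts T_s = (9/20)/2 = 0.2250 s
robot covers v_R·T_r = 0.4500·0.0600 = 0.0270 m before braking
robot under decel: 0.4500²/(2·2.0000) = 0.0506 m
human closes 1.4000·0.2850 = 0.3990 m
residual clearance needed = 0.1000+0.0300+0.0200 = 0.1500 m
S_min ≈ 0.0270+0.0506+0.3990+0.1500  ⇒  S_min = 5013/8000 m

S_min = 5013/8000 m = 0.6266 m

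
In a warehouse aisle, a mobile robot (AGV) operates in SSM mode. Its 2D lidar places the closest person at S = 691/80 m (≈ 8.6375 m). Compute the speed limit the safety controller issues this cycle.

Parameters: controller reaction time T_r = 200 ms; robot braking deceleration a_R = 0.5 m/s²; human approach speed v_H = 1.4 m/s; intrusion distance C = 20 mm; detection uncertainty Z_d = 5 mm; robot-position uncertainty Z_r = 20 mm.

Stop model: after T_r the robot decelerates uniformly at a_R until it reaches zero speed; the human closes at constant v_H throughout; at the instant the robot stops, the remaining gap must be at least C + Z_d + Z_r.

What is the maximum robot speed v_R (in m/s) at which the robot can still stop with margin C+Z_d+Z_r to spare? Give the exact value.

at the boundary: (1)·v² + (3)·v + (-133/16) = 0
  disc = (3)² − 4·(1)·(-133/16) = 169/4 ; √disc = 13/2
  v_R = (−(3) + 13/2) / (2·(1)) = 7/4 m/s
check:
braking lasts T_s = (7/4)/(1/2) = 3.5000 s
reaction-phase robot travel = 1.7500·0.2000 = 0.3500 m
braking distance = 1.7500²/(2·0.5000) = 3.0625 m
person approaches 1.4000·(0.2000+3.5000) = 5.1800 m
margins: 0.0200+0.0050+0.0200 = 0.0450 m
sum ≈ 0.3500+3.0625+5.1800+0.0450 ≈ 8.6375 m = S ✓

v_R_max = 7/4 m/s = 1.7500 m/s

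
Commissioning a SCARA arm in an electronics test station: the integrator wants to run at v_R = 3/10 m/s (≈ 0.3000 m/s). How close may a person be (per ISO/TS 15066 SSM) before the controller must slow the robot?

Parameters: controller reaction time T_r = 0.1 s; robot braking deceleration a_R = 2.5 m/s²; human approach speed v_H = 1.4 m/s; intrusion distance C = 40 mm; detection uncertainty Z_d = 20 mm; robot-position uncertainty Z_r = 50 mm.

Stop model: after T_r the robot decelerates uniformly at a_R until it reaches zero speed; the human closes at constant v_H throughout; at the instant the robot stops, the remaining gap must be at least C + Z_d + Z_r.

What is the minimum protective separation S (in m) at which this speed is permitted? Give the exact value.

S_min = 233/500 m = 0.4660 m

T_s = v_R/a_R = (3/10)/(5/2) = 0.1200 s
robot in T_r: 0.3000·0.1000 = 0.0300 m
braking distance = 0.3000²/(2·2.5000) = 0.0180 m
person approaches 1.4000·(0.1000+0.1200) = 0.3080 m
residual clearance needed = 0.0400+0.0200+0.0500 = 0.1100 m
S_min ≈ 0.0300+0.0180+0.3080+0.1100  ⇒  S_min = 233/500 m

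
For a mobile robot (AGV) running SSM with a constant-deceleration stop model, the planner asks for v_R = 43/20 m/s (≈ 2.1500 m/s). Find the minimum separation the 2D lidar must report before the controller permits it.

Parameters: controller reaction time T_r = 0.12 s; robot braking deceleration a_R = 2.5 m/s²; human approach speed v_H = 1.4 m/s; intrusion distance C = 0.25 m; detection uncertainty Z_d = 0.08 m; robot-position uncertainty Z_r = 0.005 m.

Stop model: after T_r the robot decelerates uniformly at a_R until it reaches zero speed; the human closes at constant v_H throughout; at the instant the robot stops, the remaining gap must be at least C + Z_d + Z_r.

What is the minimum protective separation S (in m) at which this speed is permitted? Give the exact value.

S_min = 5779/2000 m = 2.8895 m

T_s = v_R/a_R = (43/20)/(5/2) = 0.8600 s
robot in T_r: 2.1500·0.1200 = 0.2580 m
robot under decel: 2.1500²/(2·2.5000) = 0.9245 m
human closes 1.4000·0.9800 = 1.3720 m
residual clearance needed = 0.2500+0.0800+0.0050 = 0.3350 m
S_min ≈ 0.2580+0.9245+1.3720+0.3350  ⇒  S_min = 5779/2000 m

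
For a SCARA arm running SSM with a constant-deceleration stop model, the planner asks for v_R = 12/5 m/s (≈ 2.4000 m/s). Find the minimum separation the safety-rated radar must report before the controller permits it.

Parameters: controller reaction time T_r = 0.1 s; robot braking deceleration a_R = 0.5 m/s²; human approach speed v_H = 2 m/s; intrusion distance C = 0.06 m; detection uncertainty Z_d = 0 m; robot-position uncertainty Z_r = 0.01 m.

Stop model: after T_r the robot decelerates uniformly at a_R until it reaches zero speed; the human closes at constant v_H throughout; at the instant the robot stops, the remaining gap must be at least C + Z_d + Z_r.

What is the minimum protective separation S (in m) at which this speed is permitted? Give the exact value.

S_min = 1587/100 m = 15.8700 m

T_s = v_R/a_R = (12/5)/(1/2) = 4.8000 s
robot in T_r: 2.4000·0.1000 = 0.2400 m
robot covers 2.4000·4.8000 − ½·0.5000·4.8000² = 5.7600 m while stopping
human closes 2.0000·4.9000 = 9.8000 m
margins: 0.0600+0.0000+0.0100 = 0.0700 m
S_min ≈ 0.2400+5.7600+9.8000+0.0700  ⇒  S_min = 1587/100 m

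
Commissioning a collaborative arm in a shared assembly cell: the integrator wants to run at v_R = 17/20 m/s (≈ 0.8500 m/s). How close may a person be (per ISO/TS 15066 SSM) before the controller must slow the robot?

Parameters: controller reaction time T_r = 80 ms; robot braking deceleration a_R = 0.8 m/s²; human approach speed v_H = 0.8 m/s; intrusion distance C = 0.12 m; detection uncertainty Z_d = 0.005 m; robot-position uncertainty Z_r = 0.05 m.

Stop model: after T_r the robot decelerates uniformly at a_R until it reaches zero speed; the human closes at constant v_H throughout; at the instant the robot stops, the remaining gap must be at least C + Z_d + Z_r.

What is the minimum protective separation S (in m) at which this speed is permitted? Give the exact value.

braking lasts T_s = (17/20)/(4/5) = 1.0625 s
reaction-phase robot travel = 0.8500·0.0800 = 0.0680 m
robot under decel: 0.8500²/(2·0.8000) = 0.4516 m
human over T_r+T_s: 0.8000·(0.0800+1.0625) = 0.9140 m
residual clearance needed = 0.1200+0.0050+0.0500 = 0.1750 m
S_min ≈ 0.0680+0.4516+0.9140+0.1750  ⇒  S_min = 25737/16000 m

S_min = 25737/16000 m = 1.6086 m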